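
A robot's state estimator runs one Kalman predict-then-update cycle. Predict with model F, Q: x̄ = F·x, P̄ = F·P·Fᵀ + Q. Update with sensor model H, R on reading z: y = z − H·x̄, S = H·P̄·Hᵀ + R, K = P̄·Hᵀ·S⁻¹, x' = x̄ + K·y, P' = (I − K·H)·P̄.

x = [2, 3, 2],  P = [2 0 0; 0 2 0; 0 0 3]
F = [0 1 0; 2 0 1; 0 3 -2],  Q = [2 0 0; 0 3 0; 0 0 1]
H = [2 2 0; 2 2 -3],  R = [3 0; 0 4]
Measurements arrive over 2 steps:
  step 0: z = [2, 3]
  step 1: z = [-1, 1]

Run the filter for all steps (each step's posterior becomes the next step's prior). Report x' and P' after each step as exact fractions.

step 0: x' = [7363/21441, 22598/21441, 23/7147], P' = [44024/21441 -38684/21441 1776/7147; -38684/21441 48626/21441 1572/7147; 1776/7147 1572/7147 5332/7147]
step 1: x' = [-145342844/168844349, 124524115/168844349, -51027513/168844349], P' = [307236552/168844349 -244985088/168844349 67685240/168844349; -244985088/168844349 294072603/168844349 3131530/168844349; 67685240/168844349 3131530/168844349 118273552/168844349]

step 0: x̄ = F·x = [3, 6, 5]
step 0: P̄ = F·P·Fᵀ + Q = [4 0 6; 0 14 -6; 6 -6 31]
step 0: y = z − H·x̄ = [-16, 0]
step 0: S = H·P̄·Hᵀ + R = [75 72; 72 355]
step 0: K = P̄·Hᵀ·S⁻¹ = [3560/21441 -442/7147; 6628/21441 478/7147; 2232/7147 -2325/7147]
step 0: x' = x̄ + K·y = [7363/21441, 22598/21441, 23/7147]
step 0: P' = (I − K·H)·P̄ = [44024/21441 -38684/21441 1776/7147; -38684/21441 48626/21441 1572/7147; 1776/7147 1572/7147 5332/7147]
step 1: x̄ = F·x = [22598/21441, 14795/21441, 22552/7147]
step 1: P̄ = F·P·Fᵀ + Q = [91508/21441 -72652/21441 45482/7147; -72652/21441 277727/21441 -90420/7147; 45482/7147 -90420/7147 155489/7147]
step 1: y = z − H·x̄ = [-96227/21441, 149623/21441]
step 1: S = H·P̄·Hᵀ + R = [960047/21441 1704608/21441; 1704608/21441 6797459/21441]
step 1: K = P̄·Hᵀ·S⁻¹ = [41500976/168844349 -19638198/168844349; 32725010/168844349 22195110/168844349; 47211180/168844349 -53296779/168844349]
step 1: x' = x̄ + K·y = [-145342844/168844349, 124524115/168844349, -51027513/168844349]
step 1: P' = (I − K·H)·P̄ = [307236552/168844349 -244985088/168844349 67685240/168844349; -244985088/168844349 294072603/168844349 3131530/168844349; 67685240/168844349 3131530/168844349 118273552/168844349]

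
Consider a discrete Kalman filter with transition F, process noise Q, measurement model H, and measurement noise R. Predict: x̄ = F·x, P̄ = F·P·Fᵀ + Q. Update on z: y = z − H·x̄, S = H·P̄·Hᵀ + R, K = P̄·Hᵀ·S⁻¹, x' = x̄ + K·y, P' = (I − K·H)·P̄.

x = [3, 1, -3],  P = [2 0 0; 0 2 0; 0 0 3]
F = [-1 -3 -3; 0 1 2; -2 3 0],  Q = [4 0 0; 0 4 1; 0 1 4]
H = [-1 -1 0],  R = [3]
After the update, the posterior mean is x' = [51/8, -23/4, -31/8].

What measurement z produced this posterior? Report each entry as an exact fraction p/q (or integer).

z = [-1]

x̄ = F·x = [3, -5, -3]
P̄ = F·P·Fᵀ + Q = [51 -24 -14; -24 18 7; -14 7 30]
S = H·P̄·Hᵀ + R = [24]
K = P̄·Hᵀ·S⁻¹ = [-9/8; 1/4; 7/24]
x' − x̄ = [27/8, -3/4, -7/8] = K·y
y = (KᵀK)⁻¹·Kᵀ·(x' − x̄) = [-3]
z = y + H·x̄ = [-3] + [2] = [-1]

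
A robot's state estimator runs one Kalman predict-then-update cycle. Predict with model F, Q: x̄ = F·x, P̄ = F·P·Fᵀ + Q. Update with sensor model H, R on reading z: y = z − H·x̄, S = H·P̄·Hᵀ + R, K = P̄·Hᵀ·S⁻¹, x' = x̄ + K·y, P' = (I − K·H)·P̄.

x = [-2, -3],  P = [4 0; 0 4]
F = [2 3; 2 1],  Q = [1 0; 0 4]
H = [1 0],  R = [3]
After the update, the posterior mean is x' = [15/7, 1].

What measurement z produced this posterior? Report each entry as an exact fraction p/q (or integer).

z = [3]

x̄ = F·x = [-13, -7]
P̄ = F·P·Fᵀ + Q = [53 28; 28 24]
S = H·P̄·Hᵀ + R = [56]
K = P̄·Hᵀ·S⁻¹ = [53/56; 1/2]
x' − x̄ = [106/7, 8] = K·y
y = (KᵀK)⁻¹·Kᵀ·(x' − x̄) = [16]
z = y + H·x̄ = [16] + [-13] = [3]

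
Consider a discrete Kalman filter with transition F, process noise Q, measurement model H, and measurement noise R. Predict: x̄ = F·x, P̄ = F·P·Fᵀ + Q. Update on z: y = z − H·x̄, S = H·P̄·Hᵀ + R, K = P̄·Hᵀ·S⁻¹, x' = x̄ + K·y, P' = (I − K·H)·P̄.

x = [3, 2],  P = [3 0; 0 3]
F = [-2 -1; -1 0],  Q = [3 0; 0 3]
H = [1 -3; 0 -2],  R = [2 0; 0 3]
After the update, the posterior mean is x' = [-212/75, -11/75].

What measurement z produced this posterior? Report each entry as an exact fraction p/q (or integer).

z = [-2, -1]

x̄ = F·x = [-8, -3]
P̄ = F·P·Fᵀ + Q = [18 6; 6 6]
S = H·P̄·Hᵀ + R = [38 24; 24 27]
K = P̄·Hᵀ·S⁻¹ = [16/25 -76/75; -2/25 -28/75]
x' − x̄ = [388/75, 214/75] = K·y
y = (KᵀK)⁻¹·Kᵀ·(x' − x̄) = [-3, -7]
z = y + H·x̄ = [-3, -7] + [1, 6] = [-2, -1]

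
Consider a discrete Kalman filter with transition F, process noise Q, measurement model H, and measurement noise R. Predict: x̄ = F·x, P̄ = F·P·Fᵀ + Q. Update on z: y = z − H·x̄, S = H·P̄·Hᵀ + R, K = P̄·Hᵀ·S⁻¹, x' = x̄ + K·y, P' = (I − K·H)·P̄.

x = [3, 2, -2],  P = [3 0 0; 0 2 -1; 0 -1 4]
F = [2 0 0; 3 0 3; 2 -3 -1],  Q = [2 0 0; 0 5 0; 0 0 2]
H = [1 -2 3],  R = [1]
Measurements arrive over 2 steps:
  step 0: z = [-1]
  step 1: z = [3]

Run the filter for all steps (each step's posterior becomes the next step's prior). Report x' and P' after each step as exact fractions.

step 0: x̄ = F·x = [6, 3, 2]
step 0: P̄ = F·P·Fᵀ + Q = [14 18 12; 18 68 15; 12 15 30]
step 0: y = z − H·x̄ = [-7]
step 0: S = H·P̄·Hᵀ + R = [377]
step 0: K = P̄·Hᵀ·S⁻¹ = [14/377; -73/377; 72/377]
step 0: x' = x̄ + K·y = [2164/377, 1642/377, 250/377]
step 0: P' = (I − K·H)·P̄ = [5082/377 7808/377 3516/377; 7808/377 20307/377 10911/377; 3516/377 10911/377 6126/377]
step 1: x̄ = F·x = [4328/377, 7242/377, -848/377]
step 1: P̄ = F·P·Fᵀ + Q = [21082/377 51588/377 -33552/377; 51588/377 166045/377 -145809/377; -33552/377 -145809/377 167677/377]
step 1: y = z − H·x̄ = [13831/377]
step 1: S = H·P̄·Hᵀ + R = [3536776/377]
step 1: K = P̄·Hᵀ·S⁻¹ = [-91375/1768388; -717929/3536776; 761097/3536776]
step 1: x' = x̄ + K·y = [16949007/1768388, 41601209/3536776, 19966967/3536776]
step 1: P' = (I − K·H)·P̄ = [27297579/884194 67975697/1768388 27088287/1768388; 67975697/1768388 190562127/3536776 81484977/3536776; 27088287/1768388 81484977/3536776 36518159/3536776]

step 0: x' = [2164/377, 1642/377, 250/377], P' = [5082/377 7808/377 3516/377; 7808/377 20307/377 10911/377; 3516/377 10911/377 6126/377]
step 1: x' = [16949007/1768388, 41601209/3536776, 19966967/3536776], P' = [27297579/884194 67975697/1768388 27088287/1768388; 67975697/1768388 190562127/3536776 81484977/3536776; 27088287/1768388 81484977/3536776 36518159/3536776]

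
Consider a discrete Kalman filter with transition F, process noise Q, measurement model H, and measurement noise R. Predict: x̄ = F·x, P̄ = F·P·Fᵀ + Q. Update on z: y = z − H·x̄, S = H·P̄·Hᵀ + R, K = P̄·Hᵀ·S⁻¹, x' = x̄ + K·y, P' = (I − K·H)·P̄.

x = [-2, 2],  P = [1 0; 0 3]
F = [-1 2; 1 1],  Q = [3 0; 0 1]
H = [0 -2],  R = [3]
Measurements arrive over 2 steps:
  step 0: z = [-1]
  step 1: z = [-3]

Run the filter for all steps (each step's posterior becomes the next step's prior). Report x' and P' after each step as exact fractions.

step 0: x' = [148/23, 10/23], P' = [268/23 15/23; 15/23 15/23]
step 1: x' = [-3074/1413, 830/471], P' = [12055/1413 -223/471; -223/471 112/157]

step 0: x̄ = F·x = [6, 0]
step 0: P̄ = F·P·Fᵀ + Q = [16 5; 5 5]
step 0: y = z − H·x̄ = [-1]
step 0: S = H·P̄·Hᵀ + R = [23]
step 0: K = P̄·Hᵀ·S⁻¹ = [-10/23; -10/23]
step 0: x' = x̄ + K·y = [148/23, 10/23]
step 0: P' = (I − K·H)·P̄ = [268/23 15/23; 15/23 15/23]
step 1: x̄ = F·x = [-128/23, 158/23]
step 1: P̄ = F·P·Fᵀ + Q = [337/23 -223/23; -223/23 336/23]
step 1: y = z − H·x̄ = [247/23]
step 1: S = H·P̄·Hᵀ + R = [1413/23]
step 1: K = P̄·Hᵀ·S⁻¹ = [446/1413; -224/471]
step 1: x' = x̄ + K·y = [-3074/1413, 830/471]
step 1: P' = (I − K·H)·P̄ = [12055/1413 -223/471; -223/471 112/157]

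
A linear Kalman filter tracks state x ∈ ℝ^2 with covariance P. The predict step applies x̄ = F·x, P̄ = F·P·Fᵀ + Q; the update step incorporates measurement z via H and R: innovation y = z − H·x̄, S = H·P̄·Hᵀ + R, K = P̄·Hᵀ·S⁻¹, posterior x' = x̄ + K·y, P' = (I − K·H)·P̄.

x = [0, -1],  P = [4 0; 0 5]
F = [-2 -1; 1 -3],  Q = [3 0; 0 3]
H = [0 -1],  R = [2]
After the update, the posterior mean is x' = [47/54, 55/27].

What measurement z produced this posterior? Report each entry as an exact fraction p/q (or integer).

x̄ = F·x = [1, 3]
P̄ = F·P·Fᵀ + Q = [24 7; 7 52]
S = H·P̄·Hᵀ + R = [54]
K = P̄·Hᵀ·S⁻¹ = [-7/54; -26/27]
x' − x̄ = [-7/54, -26/27] = K·y
y = (KᵀK)⁻¹·Kᵀ·(x' − x̄) = [1]
z = y + H·x̄ = [1] + [-3] = [-2]

z = [-2]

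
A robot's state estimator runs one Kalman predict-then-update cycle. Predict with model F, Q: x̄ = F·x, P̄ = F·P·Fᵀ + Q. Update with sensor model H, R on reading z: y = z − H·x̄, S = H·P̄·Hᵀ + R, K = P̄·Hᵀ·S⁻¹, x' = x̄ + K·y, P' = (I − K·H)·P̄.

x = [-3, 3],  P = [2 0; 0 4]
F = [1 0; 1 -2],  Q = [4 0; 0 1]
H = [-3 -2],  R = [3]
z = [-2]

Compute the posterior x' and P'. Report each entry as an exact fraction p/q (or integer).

x' = [167/157, -137/157]
P' = [458/157 -654/157; -654/157 1047/157]

x̄ = F·x = [-3, -9]
P̄ = F·P·Fᵀ + Q = [6 2; 2 19]
y = z − H·x̄ = [-29]
S = H·P̄·Hᵀ + R = [157]
K = P̄·Hᵀ·S⁻¹ = [-22/157; -44/157]
x' = x̄ + K·y = [167/157, -137/157]
P' = (I − K·H)·P̄ = [458/157 -654/157; -654/157 1047/157]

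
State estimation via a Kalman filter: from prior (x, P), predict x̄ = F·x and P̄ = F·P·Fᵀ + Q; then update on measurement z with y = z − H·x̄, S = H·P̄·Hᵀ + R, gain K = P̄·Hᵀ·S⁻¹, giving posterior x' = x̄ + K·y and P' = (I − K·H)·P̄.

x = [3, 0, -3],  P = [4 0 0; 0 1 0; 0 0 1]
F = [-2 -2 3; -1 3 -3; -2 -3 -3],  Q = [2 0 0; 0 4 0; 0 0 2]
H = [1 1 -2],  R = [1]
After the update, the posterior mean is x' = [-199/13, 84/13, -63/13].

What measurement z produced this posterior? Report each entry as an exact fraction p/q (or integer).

x̄ = F·x = [-15, 6, 3]
P̄ = F·P·Fᵀ + Q = [31 -7 13; -7 26 8; 13 8 36]
S = H·P̄·Hᵀ + R = [104]
K = P̄·Hᵀ·S⁻¹ = [-1/52; 3/104; -51/104]
x' − x̄ = [-4/13, 6/13, -102/13] = K·y
y = (KᵀK)⁻¹·Kᵀ·(x' − x̄) = [16]
z = y + H·x̄ = [16] + [-15] = [1]

z = [1]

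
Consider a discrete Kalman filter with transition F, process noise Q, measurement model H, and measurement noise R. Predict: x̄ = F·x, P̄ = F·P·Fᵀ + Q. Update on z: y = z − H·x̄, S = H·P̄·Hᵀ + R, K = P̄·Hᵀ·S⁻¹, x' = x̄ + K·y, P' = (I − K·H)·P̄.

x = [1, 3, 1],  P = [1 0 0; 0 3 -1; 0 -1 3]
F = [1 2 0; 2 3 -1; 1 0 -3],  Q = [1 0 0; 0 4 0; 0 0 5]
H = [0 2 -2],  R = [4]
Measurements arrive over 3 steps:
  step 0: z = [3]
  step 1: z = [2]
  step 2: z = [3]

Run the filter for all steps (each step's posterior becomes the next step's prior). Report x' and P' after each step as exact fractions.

step 0: x' = [217/76, 64/19, 121/76], P' = [307/38 238/19 461/38; 238/19 548/19 536/19; 461/38 536/19 1085/38]
step 1: x' = [92122/32455, 397949/64910, 165944/32455], P' = [152797/32455 156342/32455 141869/32455; 156342/32455 424827/32455 407484/32455; 141869/32455 407484/32455 422558/32455]
step 2: x' = [25352555/12386358, 41010797/12386358, 7153003/4128786], P' = [60382505/12386358 33090790/6193179 20261479/4128786; 33090790/6193179 90127483/6193179 28964348/2064393; 20261479/4128786 28964348/2064393 19963457/1376262]

step 0: x̄ = F·x = [7, 10, -2]
step 0: P̄ = F·P·Fᵀ + Q = [14 22 7; 22 44 20; 7 20 33]
step 0: y = z − H·x̄ = [-21]
step 0: S = H·P̄·Hᵀ + R = [152]
step 0: K = P̄·Hᵀ·S⁻¹ = [15/76; 6/19; -13/76]
step 0: x' = x̄ + K·y = [217/76, 64/19, 121/76]
step 0: P' = (I − K·H)·P̄ = [307/38 238/19 461/38; 238/19 548/19 536/19; 461/38 536/19 1085/38]
step 1: x̄ = F·x = [729/76, 1081/76, -73/38]
step 1: P̄ = F·P·Fᵀ + Q = [6633/38 7917/38 -3278/19; 7917/38 9765/38 -3789/19; -3278/19 -3789/19 3748/19]
step 1: y = z − H·x̄ = [-1151/38]
step 1: S = H·P̄·Hᵀ + R = [64910/19]
step 1: K = P̄·Hᵀ·S⁻¹ = [14473/64910; 17343/64910; -7537/32455]
step 1: x' = x̄ + K·y = [92122/32455, 397949/64910, 165944/32455]
step 1: P' = (I − K·H)·P̄ = [152797/32455 156342/32455 141869/32455; 156342/32455 424827/32455 407484/32455; 141869/32455 407484/32455 422558/32455]
step 2: x̄ = F·x = [490071/32455, 1230447/64910, -81142/6491]
step 2: P̄ = F·P·Fᵀ + Q = [2509928/32455 2992113/32455 -481006/6491; 2992113/32455 3850733/32455 -523629/6491; -481006/6491 -523629/6491 653376/6491]
step 2: y = z − H·x̄ = [-1944502/32455]
step 2: S = H·P̄·Hᵀ + R = [49545432/32455]
step 2: K = P̄·Hᵀ·S⁻¹ = [5397143/24772716; 3234439/12386358; -1961675/8257572]
step 2: x' = x̄ + K·y = [25352555/12386358, 41010797/12386358, 7153003/4128786]
step 2: P' = (I − K·H)·P̄ = [60382505/12386358 33090790/6193179 20261479/4128786; 33090790/6193179 90127483/6193179 28964348/2064393; 20261479/4128786 28964348/2064393 19963457/1376262]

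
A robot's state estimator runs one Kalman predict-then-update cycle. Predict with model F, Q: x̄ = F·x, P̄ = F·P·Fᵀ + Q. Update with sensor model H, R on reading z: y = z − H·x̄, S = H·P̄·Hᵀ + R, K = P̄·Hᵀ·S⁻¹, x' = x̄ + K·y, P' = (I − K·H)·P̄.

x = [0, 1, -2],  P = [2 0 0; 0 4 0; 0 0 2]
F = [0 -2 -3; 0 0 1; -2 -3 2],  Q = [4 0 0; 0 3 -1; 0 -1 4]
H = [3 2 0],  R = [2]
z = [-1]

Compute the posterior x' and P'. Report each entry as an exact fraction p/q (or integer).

x' = [125/146, -128/73, -1211/146]
P' = [173/73 -234/73 -195/73; -234/73 349/73 303/73; -195/73 303/73 3647/73]

x̄ = F·x = [4, -2, -7]
P̄ = F·P·Fᵀ + Q = [38 -6 12; -6 5 3; 12 3 56]
y = z − H·x̄ = [-9]
S = H·P̄·Hᵀ + R = [292]
K = P̄·Hᵀ·S⁻¹ = [51/146; -2/73; 21/146]
x' = x̄ + K·y = [125/146, -128/73, -1211/146]
P' = (I − K·H)·P̄ = [173/73 -234/73 -195/73; -234/73 349/73 303/73; -195/73 303/73 3647/73]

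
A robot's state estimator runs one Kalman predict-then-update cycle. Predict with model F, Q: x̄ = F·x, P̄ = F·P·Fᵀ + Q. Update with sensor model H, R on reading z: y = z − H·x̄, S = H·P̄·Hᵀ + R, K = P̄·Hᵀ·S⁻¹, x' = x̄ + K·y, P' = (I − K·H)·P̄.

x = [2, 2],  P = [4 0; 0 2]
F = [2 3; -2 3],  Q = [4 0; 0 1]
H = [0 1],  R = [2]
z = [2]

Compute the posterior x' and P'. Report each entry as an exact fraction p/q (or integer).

x̄ = F·x = [10, 2]
P̄ = F·P·Fᵀ + Q = [38 2; 2 35]
y = z − H·x̄ = [0]
S = H·P̄·Hᵀ + R = [37]
K = P̄·Hᵀ·S⁻¹ = [2/37; 35/37]
x' = x̄ + K·y = [10, 2]
P' = (I − K·H)·P̄ = [1402/37 4/37; 4/37 70/37]

x' = [10, 2]
P' = [1402/37 4/37; 4/37 70/37]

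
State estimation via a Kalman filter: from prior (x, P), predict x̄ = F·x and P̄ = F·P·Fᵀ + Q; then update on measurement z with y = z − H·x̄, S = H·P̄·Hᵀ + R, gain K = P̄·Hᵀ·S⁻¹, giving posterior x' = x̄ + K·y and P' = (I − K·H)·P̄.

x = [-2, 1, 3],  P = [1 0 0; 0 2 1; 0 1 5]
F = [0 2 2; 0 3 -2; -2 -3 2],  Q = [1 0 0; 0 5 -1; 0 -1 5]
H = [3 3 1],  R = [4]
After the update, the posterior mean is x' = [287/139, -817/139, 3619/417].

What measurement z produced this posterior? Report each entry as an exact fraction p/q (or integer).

z = [-3]

x̄ = F·x = [8, -3, 7]
P̄ = F·P·Fᵀ + Q = [37 -6 6; -6 31 -27; 6 -27 35]
S = H·P̄·Hᵀ + R = [417]
K = P̄·Hᵀ·S⁻¹ = [33/139; 16/139; -28/417]
x' − x̄ = [-825/139, -400/139, 700/417] = K·y
y = (KᵀK)⁻¹·Kᵀ·(x' − x̄) = [-25]
z = y + H·x̄ = [-25] + [22] = [-3]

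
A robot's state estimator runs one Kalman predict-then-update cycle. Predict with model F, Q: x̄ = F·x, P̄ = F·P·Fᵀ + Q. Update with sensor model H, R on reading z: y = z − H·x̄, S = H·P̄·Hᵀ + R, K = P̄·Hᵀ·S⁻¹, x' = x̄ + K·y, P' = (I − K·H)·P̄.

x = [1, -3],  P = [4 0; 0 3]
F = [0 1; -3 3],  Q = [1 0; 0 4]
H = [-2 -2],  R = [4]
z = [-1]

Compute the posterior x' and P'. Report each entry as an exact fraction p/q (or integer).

x̄ = F·x = [-3, -12]
P̄ = F·P·Fᵀ + Q = [4 9; 9 67]
y = z − H·x̄ = [-31]
S = H·P̄·Hᵀ + R = [360]
K = P̄·Hᵀ·S⁻¹ = [-13/180; -19/45]
x' = x̄ + K·y = [-137/180, 49/45]
P' = (I − K·H)·P̄ = [191/90 -89/45; -89/45 127/45]

x' = [-137/180, 49/45]
P' = [191/90 -89/45; -89/45 127/45]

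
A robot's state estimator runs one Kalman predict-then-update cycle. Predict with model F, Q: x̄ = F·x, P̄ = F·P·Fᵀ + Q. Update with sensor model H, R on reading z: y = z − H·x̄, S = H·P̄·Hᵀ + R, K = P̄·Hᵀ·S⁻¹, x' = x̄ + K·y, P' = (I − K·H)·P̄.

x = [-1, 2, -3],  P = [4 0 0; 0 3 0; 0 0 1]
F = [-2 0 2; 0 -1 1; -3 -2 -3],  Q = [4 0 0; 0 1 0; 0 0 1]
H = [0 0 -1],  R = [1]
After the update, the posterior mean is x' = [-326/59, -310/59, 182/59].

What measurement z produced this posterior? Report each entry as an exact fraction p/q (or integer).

x̄ = F·x = [-4, -5, 8]
P̄ = F·P·Fᵀ + Q = [24 2 18; 2 5 3; 18 3 58]
S = H·P̄·Hᵀ + R = [59]
K = P̄·Hᵀ·S⁻¹ = [-18/59; -3/59; -58/59]
x' − x̄ = [-90/59, -15/59, -290/59] = K·y
y = (KᵀK)⁻¹·Kᵀ·(x' − x̄) = [5]
z = y + H·x̄ = [5] + [-8] = [-3]

z = [-3]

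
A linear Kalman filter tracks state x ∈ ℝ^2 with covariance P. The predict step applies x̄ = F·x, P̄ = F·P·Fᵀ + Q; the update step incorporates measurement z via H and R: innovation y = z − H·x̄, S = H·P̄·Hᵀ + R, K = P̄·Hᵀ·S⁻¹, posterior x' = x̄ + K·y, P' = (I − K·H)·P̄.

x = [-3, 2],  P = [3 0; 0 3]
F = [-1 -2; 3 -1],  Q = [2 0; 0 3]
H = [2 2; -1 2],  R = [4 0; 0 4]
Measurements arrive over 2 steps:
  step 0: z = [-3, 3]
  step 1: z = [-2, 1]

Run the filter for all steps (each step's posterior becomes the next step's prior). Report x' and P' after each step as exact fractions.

step 0: x' = [-10241/5309, 1649/5309], P' = [4484/5309 -1116/5309; -1116/5309 2892/5309]
step 1: x' = [-424679/780791, -265244/780791], P' = [571602/780791 -139437/780791; -139437/780791 818487/1561582]

step 0: x̄ = F·x = [-1, -11]
step 0: P̄ = F·P·Fᵀ + Q = [17 -3; -3 33]
step 0: y = z − H·x̄ = [21, 24]
step 0: S = H·P̄·Hᵀ + R = [180 92; 92 165]
step 0: K = P̄·Hᵀ·S⁻¹ = [1684/5309 -1679/5309; 888/5309 1725/5309]
step 0: x' = x̄ + K·y = [-10241/5309, 1649/5309]
step 0: P' = (I − K·H)·P̄ = [4484/5309 -1116/5309; -1116/5309 2892/5309]
step 1: x̄ = F·x = [6943/5309, -32372/5309]
step 1: P̄ = F·P·Fᵀ + Q = [22206/5309 -2088/5309; -2088/5309 65871/5309]
step 1: y = z − H·x̄ = [40240/5309, 76996/5309]
step 1: S = H·P̄·Hᵀ + R = [356840/5309 214896/5309; 214896/5309 315278/5309]
step 1: K = P̄·Hᵀ·S⁻¹ = [432165/1561582 -19329/70981; 539613/3123164 21771/70981]
step 1: x' = x̄ + K·y = [-424679/780791, -265244/780791]
step 1: P' = (I − K·H)·P̄ = [571602/780791 -139437/780791; -139437/780791 818487/1561582]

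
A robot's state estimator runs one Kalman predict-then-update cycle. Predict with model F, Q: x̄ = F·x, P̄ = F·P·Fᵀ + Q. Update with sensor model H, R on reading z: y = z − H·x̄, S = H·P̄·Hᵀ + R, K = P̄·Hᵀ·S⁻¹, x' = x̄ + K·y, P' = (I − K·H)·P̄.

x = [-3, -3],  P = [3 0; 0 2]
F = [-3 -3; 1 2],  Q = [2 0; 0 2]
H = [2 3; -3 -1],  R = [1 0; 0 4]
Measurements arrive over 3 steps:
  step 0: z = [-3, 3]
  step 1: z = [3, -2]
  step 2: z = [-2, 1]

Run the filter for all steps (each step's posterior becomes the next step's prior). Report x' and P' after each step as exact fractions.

step 0: x' = [-5/9, -80/123], P' = [79/108 -19/36; -19/36 239/492]
step 1: x' = [366235/292021, 12017/292021], P' = [1491250/2628189 -349970/876063; -349970/876063 112406/292021]
step 2: x' = [-717458386/743742099, 16912301/247914033], P' = [421736488/743742099 -98992196/247914033; -98992196/247914033 31793412/82638011]

step 0: x̄ = F·x = [18, -9]
step 0: P̄ = F·P·Fᵀ + Q = [47 -21; -21 13]
step 0: y = z − H·x̄ = [-12, 48]
step 0: S = H·P̄·Hᵀ + R = [54 -90; -90 314]
step 0: K = P̄·Hᵀ·S⁻¹ = [-13/108 -5/12; 593/1476 45/164]
step 0: x' = x̄ + K·y = [-5/9, -80/123]
step 0: P' = (I − K·H)·P̄ = [79/108 -19/36; -19/36 239/492]
step 1: x̄ = F·x = [445/123, -685/369]
step 1: P̄ = F·P·Fᵀ + Q = [425/123 -265/738; -265/738 11351/4428]
step 1: y = z − H·x̄ = [4/3, 2582/369]
step 1: S = H·P̄·Hᵀ + R = [403/12 -881/36; -881/36 157223/4428]
step 1: K = P̄·Hᵀ·S⁻¹ = [-167230/2628189 -285320/876063; 311714/876063 59391/292021]
step 1: x' = x̄ + K·y = [366235/292021, 12017/292021]
step 1: P' = (I − K·H)·P̄ = [1491250/2628189 -349970/876063; -349970/876063 112406/292021]
step 2: x̄ = F·x = [-1134756/292021, 390269/292021]
step 2: P̄ = F·P·Fᵀ + Q = [987126/292021 -364828/876063; -364828/876063 6594604/2628189]
step 2: y = z − H·x̄ = [514663/292021, -2721978/292021]
step 2: S = H·P̄·Hᵀ + R = [9375817/292021 -20349764/876063; -20349764/876063 90497662/2628189]
step 2: K = P̄·Hᵀ·S⁻¹ = [-47456788/743742099 -80686073/247914033; 88156316/247914033 16799696/82638011]
step 2: x' = x̄ + K·y = [-717458386/743742099, 16912301/247914033]
step 2: P' = (I − K·H)·P̄ = [421736488/743742099 -98992196/247914033; -98992196/247914033 31793412/82638011]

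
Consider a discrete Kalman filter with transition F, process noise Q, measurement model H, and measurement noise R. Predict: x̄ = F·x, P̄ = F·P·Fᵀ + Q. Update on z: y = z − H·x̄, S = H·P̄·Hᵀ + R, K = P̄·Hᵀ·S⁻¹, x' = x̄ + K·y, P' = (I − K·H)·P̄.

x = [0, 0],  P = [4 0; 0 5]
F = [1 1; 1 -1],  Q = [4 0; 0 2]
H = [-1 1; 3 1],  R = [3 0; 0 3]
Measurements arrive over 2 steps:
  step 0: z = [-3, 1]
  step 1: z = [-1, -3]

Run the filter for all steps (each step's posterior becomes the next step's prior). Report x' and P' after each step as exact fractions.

step 0: x' = [2512/2725, -4628/2725], P' = [969/2725 -861/2725; -861/2725 4359/2725]
step 1: x' = [-1042300/1491209, -433932/1491209], P' = [504498/1491209 -404454/1491209; -404454/1491209 1982220/1491209]

step 0: x̄ = F·x = [0, 0]
step 0: P̄ = F·P·Fᵀ + Q = [13 -1; -1 11]
step 0: y = z − H·x̄ = [-3, 1]
step 0: S = H·P̄·Hᵀ + R = [29 -30; -30 125]
step 0: K = P̄·Hᵀ·S⁻¹ = [-122/545 682/2725; 348/545 592/2725]
step 0: x' = x̄ + K·y = [2512/2725, -4628/2725]
step 0: P' = (I − K·H)·P̄ = [969/2725 -861/2725; -861/2725 4359/2725]
step 1: x̄ = F·x = [-2116/2725, 1428/545]
step 1: P̄ = F·P·Fᵀ + Q = [14506/2725 -678/545; -678/545 500/109]
step 1: y = z − H·x̄ = [-11981/2725, -8967/2725]
step 1: S = H·P̄·Hᵀ + R = [41961/2725 -37798/2725; -37798/2725 130889/2725]
step 1: K = P̄·Hᵀ·S⁻¹ = [-302984/1491209 369680/1491209; 795558/1491209 256286/1491209]
step 1: x' = x̄ + K·y = [-1042300/1491209, -433932/1491209]
step 1: P' = (I − K·H)·P̄ = [504498/1491209 -404454/1491209; -404454/1491209 1982220/1491209]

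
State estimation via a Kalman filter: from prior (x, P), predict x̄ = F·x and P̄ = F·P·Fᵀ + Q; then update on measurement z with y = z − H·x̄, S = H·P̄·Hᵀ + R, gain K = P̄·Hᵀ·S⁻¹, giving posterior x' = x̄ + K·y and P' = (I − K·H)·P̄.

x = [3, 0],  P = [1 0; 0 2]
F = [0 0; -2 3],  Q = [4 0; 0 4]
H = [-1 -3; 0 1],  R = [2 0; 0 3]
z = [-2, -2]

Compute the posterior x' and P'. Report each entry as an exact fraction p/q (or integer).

x̄ = F·x = [0, -6]
P̄ = F·P·Fᵀ + Q = [4 0; 0 26]
y = z − H·x̄ = [-20, 4]
S = H·P̄·Hᵀ + R = [240 -78; -78 29]
K = P̄·Hᵀ·S⁻¹ = [-29/219 -26/73; -39/146 13/73]
x' = x̄ + K·y = [268/219, 4/73]
P' = (I − K·H)·P̄ = [760/219 -78/73; -78/73 39/73]

x' = [268/219, 4/73]
P' = [760/219 -78/73; -78/73 39/73]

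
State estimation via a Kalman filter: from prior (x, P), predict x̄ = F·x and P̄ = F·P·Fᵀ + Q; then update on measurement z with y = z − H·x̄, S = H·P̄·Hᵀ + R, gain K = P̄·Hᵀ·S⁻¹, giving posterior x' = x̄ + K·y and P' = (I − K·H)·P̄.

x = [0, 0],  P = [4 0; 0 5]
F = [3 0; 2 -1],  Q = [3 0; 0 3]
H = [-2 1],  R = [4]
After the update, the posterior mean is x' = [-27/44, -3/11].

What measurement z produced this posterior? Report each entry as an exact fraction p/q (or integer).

x̄ = F·x = [0, 0]
P̄ = F·P·Fᵀ + Q = [39 24; 24 24]
S = H·P̄·Hᵀ + R = [88]
K = P̄·Hᵀ·S⁻¹ = [-27/44; -3/11]
x' − x̄ = [-27/44, -3/11] = K·y
y = (KᵀK)⁻¹·Kᵀ·(x' − x̄) = [1]
z = y + H·x̄ = [1] + [0] = [1]

z = [1]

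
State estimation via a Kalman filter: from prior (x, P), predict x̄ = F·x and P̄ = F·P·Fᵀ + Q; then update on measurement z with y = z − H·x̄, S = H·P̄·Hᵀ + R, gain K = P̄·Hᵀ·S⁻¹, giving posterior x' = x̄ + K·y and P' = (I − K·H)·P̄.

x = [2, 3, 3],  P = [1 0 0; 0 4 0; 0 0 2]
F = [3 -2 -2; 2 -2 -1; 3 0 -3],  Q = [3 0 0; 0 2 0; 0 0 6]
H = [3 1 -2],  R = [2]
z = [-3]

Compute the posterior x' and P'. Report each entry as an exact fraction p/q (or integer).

x̄ = F·x = [-6, -5, -3]
P̄ = F·P·Fᵀ + Q = [36 26 21; 26 24 12; 21 12 33]
y = z − H·x̄ = [14]
S = H·P̄·Hᵀ + R = [338]
K = P̄·Hᵀ·S⁻¹ = [46/169; 3/13; 9/338]
x' = x̄ + K·y = [-370/169, -23/13, -444/169]
P' = (I − K·H)·P̄ = [1852/169 62/13 3135/169; 62/13 6 129/13; 3135/169 129/13 11073/338]

x' = [-370/169, -23/13, -444/169]
P' = [1852/169 62/13 3135/169; 62/13 6 129/13; 3135/169 129/13 11073/338]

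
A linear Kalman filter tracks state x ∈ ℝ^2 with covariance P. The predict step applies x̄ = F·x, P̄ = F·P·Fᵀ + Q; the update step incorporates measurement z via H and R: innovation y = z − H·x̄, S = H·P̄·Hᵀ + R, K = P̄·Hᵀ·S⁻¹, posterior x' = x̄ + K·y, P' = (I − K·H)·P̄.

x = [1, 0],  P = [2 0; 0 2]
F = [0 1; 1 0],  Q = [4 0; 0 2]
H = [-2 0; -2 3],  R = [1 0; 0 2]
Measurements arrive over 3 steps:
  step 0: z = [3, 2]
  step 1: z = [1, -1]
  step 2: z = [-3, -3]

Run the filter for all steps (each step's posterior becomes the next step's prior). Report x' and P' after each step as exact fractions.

step 0: x' = [-678/487, -95/487], P' = [114/487 72/487; 72/487 148/487]
step 1: x' = [-53563/101623, -76206/101623], P' = [23120/101623 14088/101623; 14088/101623 29120/101623]
step 2: x' = [14269746/10540091, -1373303/10540091], P' = [2396652/10540091 1459608/10540091; 1459608/10540091 3018311/10540091]

step 0: x̄ = F·x = [0, 1]
step 0: P̄ = F·P·Fᵀ + Q = [6 0; 0 4]
step 0: y = z − H·x̄ = [3, -1]
step 0: S = H·P̄·Hᵀ + R = [25 24; 24 62]
step 0: K = P̄·Hᵀ·S⁻¹ = [-228/487 -6/487; -144/487 150/487]
step 0: x' = x̄ + K·y = [-678/487, -95/487]
step 0: P' = (I − K·H)·P̄ = [114/487 72/487; 72/487 148/487]
step 1: x̄ = F·x = [-95/487, -678/487]
step 1: P̄ = F·P·Fᵀ + Q = [2096/487 72/487; 72/487 1088/487]
step 1: y = z − H·x̄ = [297/487, 1357/487]
step 1: S = H·P̄·Hᵀ + R = [8871/487 7952/487; 7952/487 18286/487]
step 1: K = P̄·Hᵀ·S⁻¹ = [-46240/101623 -1988/101623; -28176/101623 29592/101623]
step 1: x' = x̄ + K·y = [-53563/101623, -76206/101623]
step 1: P' = (I − K·H)·P̄ = [23120/101623 14088/101623; 14088/101623 29120/101623]
step 2: x̄ = F·x = [-76206/101623, -53563/101623]
step 2: P̄ = F·P·Fᵀ + Q = [435612/101623 14088/101623; 14088/101623 226366/101623]
step 2: y = z − H·x̄ = [-457281/101623, -296592/101623]
step 2: S = H·P̄·Hᵀ + R = [1844071/101623 1657920/101623; 1657920/101623 3813932/101623]
step 2: K = P̄·Hᵀ·S⁻¹ = [-4793304/10540091 -207240/10540091; -2919216/10540091 6135717/21080182]
step 2: x' = x̄ + K·y = [14269746/10540091, -1373303/10540091]
step 2: P' = (I − K·H)·P̄ = [2396652/10540091 1459608/10540091; 1459608/10540091 3018311/10540091]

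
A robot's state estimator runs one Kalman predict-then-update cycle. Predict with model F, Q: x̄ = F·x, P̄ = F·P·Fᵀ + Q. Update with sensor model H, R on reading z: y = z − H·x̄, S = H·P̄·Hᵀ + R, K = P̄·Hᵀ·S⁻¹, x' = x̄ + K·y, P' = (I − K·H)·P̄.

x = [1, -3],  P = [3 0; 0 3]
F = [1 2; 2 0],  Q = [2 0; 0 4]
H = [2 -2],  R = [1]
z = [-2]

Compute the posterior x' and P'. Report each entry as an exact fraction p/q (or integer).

x̄ = F·x = [-5, 2]
P̄ = F·P·Fᵀ + Q = [17 6; 6 16]
y = z − H·x̄ = [12]
S = H·P̄·Hᵀ + R = [85]
K = P̄·Hᵀ·S⁻¹ = [22/85; -4/17]
x' = x̄ + K·y = [-161/85, -14/17]
P' = (I − K·H)·P̄ = [961/85 190/17; 190/17 192/17]

x' = [-161/85, -14/17]
P' = [961/85 190/17; 190/17 192/17]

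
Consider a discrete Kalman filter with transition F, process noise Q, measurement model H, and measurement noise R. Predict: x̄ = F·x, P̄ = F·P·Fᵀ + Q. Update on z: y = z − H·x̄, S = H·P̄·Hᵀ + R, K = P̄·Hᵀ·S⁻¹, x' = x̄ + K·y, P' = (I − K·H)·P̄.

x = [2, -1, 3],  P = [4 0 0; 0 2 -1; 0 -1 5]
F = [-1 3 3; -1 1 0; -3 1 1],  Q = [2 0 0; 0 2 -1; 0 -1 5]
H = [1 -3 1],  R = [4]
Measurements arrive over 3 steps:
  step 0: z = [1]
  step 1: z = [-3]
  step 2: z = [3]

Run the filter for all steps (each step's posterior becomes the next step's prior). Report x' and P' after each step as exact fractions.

step 0: x̄ = F·x = [4, -3, -4]
step 0: P̄ = F·P·Fᵀ + Q = [51 7 27; 7 8 12; 27 12 46]
step 0: y = z − H·x̄ = [-8]
step 0: S = H·P̄·Hᵀ + R = [113]
step 0: K = P̄·Hᵀ·S⁻¹ = [57/113; -5/113; 37/113]
step 0: x' = x̄ + K·y = [-4/113, -299/113, -748/113]
step 0: P' = (I − K·H)·P̄ = [2514/113 1076/113 942/113; 1076/113 879/113 1541/113; 942/113 1541/113 3829/113]
step 1: x̄ = F·x = [-3137/113, -295/113, -1035/113]
step 1: P̄ = F·P·Fᵀ + Q = [60742/113 2644/113 10732/113; 2644/113 1467/113 4603/113; 10732/113 4603/113 18873/113]
step 1: y = z − H·x̄ = [2948/113]
step 1: S = H·P̄·Hᵀ + R = [71252/113]
step 1: K = P̄·Hᵀ·S⁻¹ = [31771/35626; 1423/35626; 3949/17813]
step 1: x' = x̄ + K·y = [-80079/17813, -27941/17813, -60131/17813]
step 1: P' = (I − K·H)·P̄ = [642485/17813 16703/17813 -528834/17813; 16703/17813 213334/17813 626145/17813; -528834/17813 626145/17813 2423065/17813]
step 2: x̄ = F·x = [-184137/17813, 52138/17813, 152165/17813]
step 2: P̄ = F·P·Fᵀ + Q = [38749098/17813 4680612/17813 18714832/17813; 4680612/17813 858039/17813 3211143/17813; 18714832/17813 3211143/17813 12832905/17813]
step 2: y = z − H·x̄ = [241825/17813]
step 2: S = H·P̄·Hᵀ + R = [49454740/17813]
step 2: K = P̄·Hᵀ·S⁻¹ = [21711047/24727370; 2658819/24727370; 5478577/12363685]
step 2: x' = x̄ + K·y = [7826309/4945474, 21694319/4945474, 35998170/2472737]
step 2: P' = (I − K·H)·P̄ = [432946717/12363685 8076579/12363685 -365294886/12363685; 8076579/12363685 198686658/12363685 593301033/12363685; -365294886/12363685 593301033/12363685 2167112293/12363685]

step 0: x' = [-4/113, -299/113, -748/113], P' = [2514/113 1076/113 942/113; 1076/113 879/113 1541/113; 942/113 1541/113 3829/113]
step 1: x' = [-80079/17813, -27941/17813, -60131/17813], P' = [642485/17813 16703/17813 -528834/17813; 16703/17813 213334/17813 626145/17813; -528834/17813 626145/17813 2423065/17813]
step 2: x' = [7826309/4945474, 21694319/4945474, 35998170/2472737], P' = [432946717/12363685 8076579/12363685 -365294886/12363685; 8076579/12363685 198686658/12363685 593301033/12363685; -365294886/12363685 593301033/12363685 2167112293/12363685]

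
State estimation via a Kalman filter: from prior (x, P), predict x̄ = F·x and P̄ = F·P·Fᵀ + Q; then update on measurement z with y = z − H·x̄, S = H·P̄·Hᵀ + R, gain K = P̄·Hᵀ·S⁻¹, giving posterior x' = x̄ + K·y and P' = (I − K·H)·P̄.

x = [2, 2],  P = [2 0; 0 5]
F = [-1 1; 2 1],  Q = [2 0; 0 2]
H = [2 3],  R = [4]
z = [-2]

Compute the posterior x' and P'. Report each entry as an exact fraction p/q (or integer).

x' = [-420/187, 182/187]
P' = [1242/187 -800/187; -800/187 596/187]

x̄ = F·x = [0, 6]
P̄ = F·P·Fᵀ + Q = [9 1; 1 15]
y = z − H·x̄ = [-20]
S = H·P̄·Hᵀ + R = [187]
K = P̄·Hᵀ·S⁻¹ = [21/187; 47/187]
x' = x̄ + K·y = [-420/187, 182/187]
P' = (I − K·H)·P̄ = [1242/187 -800/187; -800/187 596/187]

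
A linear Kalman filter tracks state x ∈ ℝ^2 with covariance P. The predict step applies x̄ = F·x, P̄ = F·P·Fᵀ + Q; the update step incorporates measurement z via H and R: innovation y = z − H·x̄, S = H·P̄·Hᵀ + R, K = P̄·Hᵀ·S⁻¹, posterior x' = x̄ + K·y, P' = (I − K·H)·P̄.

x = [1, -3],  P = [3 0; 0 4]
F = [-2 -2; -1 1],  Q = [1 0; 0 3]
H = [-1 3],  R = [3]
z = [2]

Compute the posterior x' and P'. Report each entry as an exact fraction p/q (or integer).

x̄ = F·x = [4, -4]
P̄ = F·P·Fᵀ + Q = [29 -2; -2 10]
y = z − H·x̄ = [18]
S = H·P̄·Hᵀ + R = [134]
K = P̄·Hᵀ·S⁻¹ = [-35/134; 16/67]
x' = x̄ + K·y = [-47/67, 20/67]
P' = (I − K·H)·P̄ = [2661/134 426/67; 426/67 158/67]

x' = [-47/67, 20/67]
P' = [2661/134 426/67; 426/67 158/67]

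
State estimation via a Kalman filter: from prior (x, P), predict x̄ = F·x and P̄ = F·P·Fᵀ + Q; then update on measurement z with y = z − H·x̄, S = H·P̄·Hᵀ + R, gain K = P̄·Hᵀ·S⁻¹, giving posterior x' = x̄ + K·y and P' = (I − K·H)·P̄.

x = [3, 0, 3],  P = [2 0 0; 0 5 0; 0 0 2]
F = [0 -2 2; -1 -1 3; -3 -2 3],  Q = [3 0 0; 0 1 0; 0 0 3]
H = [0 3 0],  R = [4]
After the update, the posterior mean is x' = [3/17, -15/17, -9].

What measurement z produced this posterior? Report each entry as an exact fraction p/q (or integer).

z = [-3]

x̄ = F·x = [6, 6, 0]
P̄ = F·P·Fᵀ + Q = [31 22 32; 22 26 34; 32 34 59]
S = H·P̄·Hᵀ + R = [238]
K = P̄·Hᵀ·S⁻¹ = [33/119; 39/119; 3/7]
x' − x̄ = [-99/17, -117/17, -9] = K·y
y = (KᵀK)⁻¹·Kᵀ·(x' − x̄) = [-21]
z = y + H·x̄ = [-21] + [18] = [-3]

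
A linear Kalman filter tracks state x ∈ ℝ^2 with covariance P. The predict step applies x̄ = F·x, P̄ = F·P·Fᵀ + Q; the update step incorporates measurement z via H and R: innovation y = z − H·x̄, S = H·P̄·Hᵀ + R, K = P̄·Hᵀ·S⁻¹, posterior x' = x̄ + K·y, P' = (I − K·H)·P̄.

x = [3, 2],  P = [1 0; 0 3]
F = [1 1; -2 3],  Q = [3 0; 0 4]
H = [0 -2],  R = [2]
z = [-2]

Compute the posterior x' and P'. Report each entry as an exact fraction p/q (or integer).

x' = [369/71, 70/71]
P' = [399/71 7/71; 7/71 35/71]

x̄ = F·x = [5, 0]
P̄ = F·P·Fᵀ + Q = [7 7; 7 35]
y = z − H·x̄ = [-2]
S = H·P̄·Hᵀ + R = [142]
K = P̄·Hᵀ·S⁻¹ = [-7/71; -35/71]
x' = x̄ + K·y = [369/71, 70/71]
P' = (I − K·H)·P̄ = [399/71 7/71; 7/71 35/71]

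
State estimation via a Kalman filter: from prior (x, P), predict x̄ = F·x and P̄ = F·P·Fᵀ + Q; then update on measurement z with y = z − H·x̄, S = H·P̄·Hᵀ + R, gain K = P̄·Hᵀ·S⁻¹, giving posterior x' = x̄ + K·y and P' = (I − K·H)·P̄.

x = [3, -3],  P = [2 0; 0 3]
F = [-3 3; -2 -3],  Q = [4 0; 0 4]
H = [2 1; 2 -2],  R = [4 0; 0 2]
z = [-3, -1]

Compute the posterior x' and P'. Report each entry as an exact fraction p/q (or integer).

x̄ = F·x = [-18, 3]
P̄ = F·P·Fᵀ + Q = [49 -15; -15 39]
y = z − H·x̄ = [30, 41]
S = H·P̄·Hᵀ + R = [179 148; 148 474]
K = P̄·Hᵀ·S⁻¹ = [10199/31471 5314/31471; 10125/31471 -10332/31471]
x' = x̄ + K·y = [-42634/31471, -25449/31471]
P' = (I − K·H)·P̄ = [15370/31471 10056/31471; 10056/31471 20388/31471]

x' = [-42634/31471, -25449/31471]
P' = [15370/31471 10056/31471; 10056/31471 20388/31471]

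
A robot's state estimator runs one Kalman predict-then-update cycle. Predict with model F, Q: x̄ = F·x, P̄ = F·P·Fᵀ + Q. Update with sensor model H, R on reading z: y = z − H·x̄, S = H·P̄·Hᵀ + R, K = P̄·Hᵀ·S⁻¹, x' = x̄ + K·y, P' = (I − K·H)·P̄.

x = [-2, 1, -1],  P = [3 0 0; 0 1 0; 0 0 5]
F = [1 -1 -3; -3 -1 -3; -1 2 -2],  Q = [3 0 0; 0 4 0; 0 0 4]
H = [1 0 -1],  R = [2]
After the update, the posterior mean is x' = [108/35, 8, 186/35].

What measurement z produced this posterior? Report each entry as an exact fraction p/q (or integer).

z = [-2]

x̄ = F·x = [0, 8, 6]
P̄ = F·P·Fᵀ + Q = [52 37 25; 37 77 37; 25 37 31]
S = H·P̄·Hᵀ + R = [35]
K = P̄·Hᵀ·S⁻¹ = [27/35; 0; -6/35]
x' − x̄ = [108/35, 0, -24/35] = K·y
y = (KᵀK)⁻¹·Kᵀ·(x' − x̄) = [4]
z = y + H·x̄ = [4] + [-6] = [-2]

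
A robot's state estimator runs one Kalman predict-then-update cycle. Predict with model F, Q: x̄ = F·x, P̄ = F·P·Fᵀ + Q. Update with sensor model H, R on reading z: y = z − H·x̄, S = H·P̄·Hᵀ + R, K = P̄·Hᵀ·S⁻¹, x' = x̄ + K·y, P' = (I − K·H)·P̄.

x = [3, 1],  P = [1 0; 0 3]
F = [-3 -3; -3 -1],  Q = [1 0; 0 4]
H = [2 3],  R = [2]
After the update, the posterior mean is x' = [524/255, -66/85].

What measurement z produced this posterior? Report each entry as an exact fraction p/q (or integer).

z = [2]

x̄ = F·x = [-12, -10]
P̄ = F·P·Fᵀ + Q = [37 18; 18 16]
S = H·P̄·Hᵀ + R = [510]
K = P̄·Hᵀ·S⁻¹ = [64/255; 14/85]
x' − x̄ = [3584/255, 784/85] = K·y
y = (KᵀK)⁻¹·Kᵀ·(x' − x̄) = [56]
z = y + H·x̄ = [56] + [-54] = [2]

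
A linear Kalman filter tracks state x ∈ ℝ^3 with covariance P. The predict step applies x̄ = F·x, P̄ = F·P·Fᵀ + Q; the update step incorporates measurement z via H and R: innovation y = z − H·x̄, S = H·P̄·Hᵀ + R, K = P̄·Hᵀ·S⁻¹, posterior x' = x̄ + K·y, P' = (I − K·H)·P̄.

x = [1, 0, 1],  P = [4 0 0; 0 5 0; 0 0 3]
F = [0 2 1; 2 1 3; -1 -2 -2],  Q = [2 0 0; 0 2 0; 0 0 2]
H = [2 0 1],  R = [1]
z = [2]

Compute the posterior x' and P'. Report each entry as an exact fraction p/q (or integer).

x̄ = F·x = [1, 5, -3]
P̄ = F·P·Fᵀ + Q = [25 19 -26; 19 50 -36; -26 -36 38]
y = z − H·x̄ = [3]
S = H·P̄·Hᵀ + R = [35]
K = P̄·Hᵀ·S⁻¹ = [24/35; 2/35; -2/5]
x' = x̄ + K·y = [107/35, 181/35, -21/5]
P' = (I − K·H)·P̄ = [299/35 617/35 -82/5; 617/35 1746/35 -176/5; -82/5 -176/5 162/5]

x' = [107/35, 181/35, -21/5]
P' = [299/35 617/35 -82/5; 617/35 1746/35 -176/5; -82/5 -176/5 162/5]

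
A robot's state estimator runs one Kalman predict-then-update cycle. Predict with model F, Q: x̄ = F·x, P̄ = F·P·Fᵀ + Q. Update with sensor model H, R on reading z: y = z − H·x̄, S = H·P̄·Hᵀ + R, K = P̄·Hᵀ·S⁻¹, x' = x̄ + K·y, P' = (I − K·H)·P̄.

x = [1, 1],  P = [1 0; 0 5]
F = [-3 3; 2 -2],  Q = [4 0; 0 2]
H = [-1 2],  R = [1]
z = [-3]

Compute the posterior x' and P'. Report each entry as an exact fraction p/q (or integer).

x̄ = F·x = [0, 0]
P̄ = F·P·Fᵀ + Q = [58 -36; -36 26]
y = z − H·x̄ = [-3]
S = H·P̄·Hᵀ + R = [307]
K = P̄·Hᵀ·S⁻¹ = [-130/307; 88/307]
x' = x̄ + K·y = [390/307, -264/307]
P' = (I − K·H)·P̄ = [906/307 388/307; 388/307 238/307]

x' = [390/307, -264/307]
P' = [906/307 388/307; 388/307 238/307]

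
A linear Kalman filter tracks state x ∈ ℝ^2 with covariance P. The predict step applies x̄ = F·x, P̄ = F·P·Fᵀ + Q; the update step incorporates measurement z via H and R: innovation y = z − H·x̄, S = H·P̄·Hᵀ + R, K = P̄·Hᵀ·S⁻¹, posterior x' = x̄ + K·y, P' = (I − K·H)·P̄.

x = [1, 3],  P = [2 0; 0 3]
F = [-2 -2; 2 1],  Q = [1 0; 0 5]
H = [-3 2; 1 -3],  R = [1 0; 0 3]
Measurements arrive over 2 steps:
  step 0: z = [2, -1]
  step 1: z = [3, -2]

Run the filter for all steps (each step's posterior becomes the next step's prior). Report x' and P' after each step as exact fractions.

step 0: x̄ = F·x = [-8, 5]
step 0: P̄ = F·P·Fᵀ + Q = [21 -14; -14 16]
step 0: y = z − H·x̄ = [-32, 22]
step 0: S = H·P̄·Hᵀ + R = [422 -313; -313 252]
step 0: K = P̄·Hᵀ·S⁻¹ = [-3213/8375 -1897/8375; -758/8375 -3002/8375]
step 0: x' = x̄ + K·y = [-5918/8375, 87/8375]
step 0: P' = (I − K·H)·P̄ = [3003/8375 2898/8375; 2898/8375 3968/8375]
step 1: x̄ = F·x = [11662/8375, -11749/8375]
step 1: P̄ = F·P·Fᵀ + Q = [59443/8375 -37336/8375; -37336/8375 69447/8375]
step 1: y = z − H·x̄ = [83609/8375, -63659/8375]
step 1: S = H·P̄·Hᵀ + R = [1269182/8375 -1005707/8375; -1005707/8375 933607/8375]
step 1: K = P̄·Hᵀ·S⁻¹ = [-7614810/20712911 -4399087/20712911; -1532563/20712911 -7101484/20712911]
step 1: x' = x̄ + K·y = [-13739845/20712911, 9621650/20712911]
step 1: P' = (I − K·H)·P̄ = [7034136/20712911 6743799/20712911; 6743799/20712911 9349417/20712911]

step 0: x' = [-5918/8375, 87/8375], P' = [3003/8375 2898/8375; 2898/8375 3968/8375]
step 1: x' = [-13739845/20712911, 9621650/20712911], P' = [7034136/20712911 6743799/20712911; 6743799/20712911 9349417/20712911]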